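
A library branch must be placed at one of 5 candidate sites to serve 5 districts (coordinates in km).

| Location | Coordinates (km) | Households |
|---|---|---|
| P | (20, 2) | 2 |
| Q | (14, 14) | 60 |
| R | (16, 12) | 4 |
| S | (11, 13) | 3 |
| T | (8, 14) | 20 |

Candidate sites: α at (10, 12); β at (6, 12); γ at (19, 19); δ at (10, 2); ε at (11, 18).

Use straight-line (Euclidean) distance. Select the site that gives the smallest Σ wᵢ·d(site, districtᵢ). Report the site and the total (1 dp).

Total weighted distance at each candidate:
  α (10, 12): total = 381.4
  β (6, 12): total = 641.0
  γ (19, 19): total = 760.4
  δ (10, 2): total = 1102.0
  ε (11, 18): total = 483.0
Minimum is at α with total 381.4 km.

α, total 381.4 km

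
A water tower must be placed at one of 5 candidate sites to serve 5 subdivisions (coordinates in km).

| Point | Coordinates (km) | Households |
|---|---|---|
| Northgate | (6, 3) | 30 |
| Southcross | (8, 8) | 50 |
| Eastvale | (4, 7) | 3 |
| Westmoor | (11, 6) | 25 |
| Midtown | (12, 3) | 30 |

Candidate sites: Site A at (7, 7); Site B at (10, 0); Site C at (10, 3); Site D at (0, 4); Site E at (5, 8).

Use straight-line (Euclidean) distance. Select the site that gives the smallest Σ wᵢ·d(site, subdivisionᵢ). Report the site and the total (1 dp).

Total weighted distance at each candidate:
  Site A (7, 7): total = 498.6
  Site B (10, 0): total = 850.2
  Site C (10, 3): total = 549.9
  Site D (0, 4): total = 1285.5
  Site E (5, 8): total = 723.4
Minimum is at Site A with total 498.6 km.

Site A, total 498.6 km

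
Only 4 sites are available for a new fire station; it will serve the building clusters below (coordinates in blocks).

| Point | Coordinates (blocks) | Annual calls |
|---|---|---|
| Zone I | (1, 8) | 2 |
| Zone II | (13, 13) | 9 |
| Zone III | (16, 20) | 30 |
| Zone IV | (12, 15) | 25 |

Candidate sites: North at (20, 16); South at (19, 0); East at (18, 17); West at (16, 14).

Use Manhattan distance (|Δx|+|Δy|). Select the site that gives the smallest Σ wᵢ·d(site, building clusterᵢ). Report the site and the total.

West, total 383 blocks

Total weighted distance at each candidate:
  North (20, 16): total = 609
  South (19, 0): total = 1463
  East (18, 17): total = 483
  West (16, 14): total = 383
Minimum is at West with total 383 blocks.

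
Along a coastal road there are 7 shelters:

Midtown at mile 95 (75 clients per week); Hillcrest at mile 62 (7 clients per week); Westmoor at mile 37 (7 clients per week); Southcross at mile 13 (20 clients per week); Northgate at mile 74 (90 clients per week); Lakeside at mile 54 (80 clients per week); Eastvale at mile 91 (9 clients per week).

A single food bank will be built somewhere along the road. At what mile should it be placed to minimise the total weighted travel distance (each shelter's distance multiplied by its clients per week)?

x = 74

For a sum of weighted absolute distances on a line, the optimum is the weighted median (not the mean). Total weight W = 288; half-weight = 144.
Sort by position and accumulate weight:
  mile 13 (Southcross, w=20) → cum 20
  mile 37 (Westmoor, w=7) → cum 27
  mile 54 (Lakeside, w=80) → cum 107
  mile 62 (Hillcrest, w=7) → cum 114
  mile 74 (Northgate, w=90) → cum 204  ≥ 144 → median here
  mile 91 (Eastvale, w=9) → cum 213
  mile 95 (Midtown, w=75) → cum 288
Optimal location: mile 74.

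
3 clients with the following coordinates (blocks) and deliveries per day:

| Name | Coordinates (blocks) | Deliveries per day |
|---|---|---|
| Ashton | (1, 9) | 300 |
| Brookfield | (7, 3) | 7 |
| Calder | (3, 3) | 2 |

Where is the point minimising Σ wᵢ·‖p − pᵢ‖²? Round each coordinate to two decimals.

The minimiser of Σwᵢ‖p−pᵢ‖² is the weighted centroid p* = (Σwᵢpᵢ)/(Σwᵢ).
Σwᵢ = 309.
Σwᵢxᵢ = 300·1 + 7·7 + 2·3 = 355.
Σwᵢyᵢ = 300·9 + 7·3 + 2·3 = 2727.
x* = 355/309 = 1.15, y* = 2727/309 = 8.83.

(1.15, 8.83)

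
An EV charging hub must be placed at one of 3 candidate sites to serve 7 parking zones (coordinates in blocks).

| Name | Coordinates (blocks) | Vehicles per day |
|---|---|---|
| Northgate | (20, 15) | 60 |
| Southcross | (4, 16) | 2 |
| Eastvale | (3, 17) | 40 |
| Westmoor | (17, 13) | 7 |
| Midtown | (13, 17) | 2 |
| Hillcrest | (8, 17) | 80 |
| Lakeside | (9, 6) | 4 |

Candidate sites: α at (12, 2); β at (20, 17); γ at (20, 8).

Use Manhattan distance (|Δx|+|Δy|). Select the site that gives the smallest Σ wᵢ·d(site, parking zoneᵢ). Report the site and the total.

Total weighted distance at each candidate:
  α (12, 2): total = 3956
  β (20, 17): total = 1945
  γ (20, 8): total = 3328
Minimum is at β with total 1945 blocks.

β, total 1945 blocks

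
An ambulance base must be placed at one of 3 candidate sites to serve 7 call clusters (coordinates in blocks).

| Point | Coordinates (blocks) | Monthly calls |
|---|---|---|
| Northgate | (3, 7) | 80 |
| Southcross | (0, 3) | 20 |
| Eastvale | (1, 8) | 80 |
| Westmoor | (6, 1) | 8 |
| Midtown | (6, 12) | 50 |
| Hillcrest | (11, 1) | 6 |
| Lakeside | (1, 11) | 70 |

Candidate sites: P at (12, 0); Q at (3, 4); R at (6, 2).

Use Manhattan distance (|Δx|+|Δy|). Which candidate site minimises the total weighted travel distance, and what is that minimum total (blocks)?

Q, total 2094 blocks

Total weighted distance at each candidate:
  P (12, 0): total = 5608
  Q (3, 4): total = 2094
  R (6, 2): total = 3184
Minimum is at Q with total 2094 blocks.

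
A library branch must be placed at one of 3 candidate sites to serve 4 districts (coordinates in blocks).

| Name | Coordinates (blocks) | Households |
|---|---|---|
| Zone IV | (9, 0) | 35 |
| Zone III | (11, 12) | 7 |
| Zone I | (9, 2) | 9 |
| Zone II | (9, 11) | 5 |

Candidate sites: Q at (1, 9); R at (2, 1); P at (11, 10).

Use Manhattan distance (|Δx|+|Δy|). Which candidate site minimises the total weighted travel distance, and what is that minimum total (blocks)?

P, total 539 blocks

Total weighted distance at each candidate:
  Q (1, 9): total = 871
  R (2, 1): total = 577
  P (11, 10): total = 539
Minimum is at P with total 539 blocks.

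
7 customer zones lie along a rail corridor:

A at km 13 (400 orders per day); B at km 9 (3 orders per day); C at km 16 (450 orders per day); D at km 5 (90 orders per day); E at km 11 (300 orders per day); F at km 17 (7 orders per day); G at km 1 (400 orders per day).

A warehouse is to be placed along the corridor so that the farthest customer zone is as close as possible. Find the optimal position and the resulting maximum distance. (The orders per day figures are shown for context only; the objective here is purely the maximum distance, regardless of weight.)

The 1-center on a line is the midpoint of the two extreme points: leftmost at 1, rightmost at 17.
Optimal location = (1 + 17)/2 = 9; maximum distance = (17 − 1)/2 = 8.

location 9, max distance 8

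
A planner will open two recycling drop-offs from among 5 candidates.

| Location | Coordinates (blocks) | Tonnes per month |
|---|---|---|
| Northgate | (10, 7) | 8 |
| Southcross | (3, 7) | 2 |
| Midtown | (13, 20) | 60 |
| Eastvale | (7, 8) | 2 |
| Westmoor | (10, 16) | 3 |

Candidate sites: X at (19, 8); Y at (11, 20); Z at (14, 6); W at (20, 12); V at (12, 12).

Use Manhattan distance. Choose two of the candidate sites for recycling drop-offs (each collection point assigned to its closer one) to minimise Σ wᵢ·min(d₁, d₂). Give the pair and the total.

{Y, Z}, total 217

Evaluate every pair (each demand assigned to the nearer of the two):
  {Y, Z}: total = 217
  {Y, V}: total = 237
  {X, Y}: total = 273
  {Y, W}: total = 321
  {Z, V}: total = 640
  {X, V}: total = 660
  {W, V}: total = 660
  {X, Z}: total = 1024
  {Z, W}: total = 1024
  {X, W}: total = 1080
Best pair: {Y, Z} with total 217.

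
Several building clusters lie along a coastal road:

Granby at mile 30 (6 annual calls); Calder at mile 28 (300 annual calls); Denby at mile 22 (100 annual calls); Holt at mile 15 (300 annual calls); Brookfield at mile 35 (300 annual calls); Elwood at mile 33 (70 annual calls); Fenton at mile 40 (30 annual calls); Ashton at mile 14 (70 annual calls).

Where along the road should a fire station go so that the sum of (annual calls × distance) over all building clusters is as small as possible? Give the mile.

x = 28

For a sum of weighted absolute distances on a line, the optimum is the weighted median (not the mean). Total weight W = 1176; half-weight = 588.
Sort by position and accumulate weight:
  mile 14 (Ashton, w=70) → cum 70
  mile 15 (Holt, w=300) → cum 370
  mile 22 (Denby, w=100) → cum 470
  mile 28 (Calder, w=300) → cum 770  ≥ 588 → median here
  mile 30 (Granby, w=6) → cum 776
  mile 33 (Elwood, w=70) → cum 846
  mile 35 (Brookfield, w=300) → cum 1146
  mile 40 (Fenton, w=30) → cum 1176
Optimal location: mile 28.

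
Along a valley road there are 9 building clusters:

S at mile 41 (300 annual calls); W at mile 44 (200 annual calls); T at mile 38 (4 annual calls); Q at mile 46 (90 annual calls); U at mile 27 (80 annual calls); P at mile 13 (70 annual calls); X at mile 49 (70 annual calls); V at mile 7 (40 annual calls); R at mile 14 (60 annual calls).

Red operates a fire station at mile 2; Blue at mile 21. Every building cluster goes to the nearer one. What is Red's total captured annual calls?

40

The indifferent point is the midpoint (2+21)/2 = 11.5; building clusters left of it (closer to Red at 2) go to Red, those right go to Blue.
  V at 7 (w=40) → Red
  P at 13 (w=70) → Blue
  R at 14 (w=60) → Blue
  U at 27 (w=80) → Blue
  T at 38 (w=4) → Blue
  S at 41 (w=300) → Blue
  W at 44 (w=200) → Blue
  Q at 46 (w=90) → Blue
  X at 49 (w=70) → Blue
Red captures 40; Blue captures 874.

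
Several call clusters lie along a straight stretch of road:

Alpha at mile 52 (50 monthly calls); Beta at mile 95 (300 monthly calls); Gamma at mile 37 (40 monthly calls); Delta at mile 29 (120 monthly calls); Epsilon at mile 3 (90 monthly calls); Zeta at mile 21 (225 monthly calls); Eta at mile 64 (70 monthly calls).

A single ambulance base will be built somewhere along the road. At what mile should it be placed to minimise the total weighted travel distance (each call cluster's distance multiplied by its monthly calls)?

x = 37

For a sum of weighted absolute distances on a line, the optimum is the weighted median (not the mean). Total weight W = 895; half-weight = 447.5.
Sort by position and accumulate weight:
  mile 3 (Epsilon, w=90) → cum 90
  mile 21 (Zeta, w=225) → cum 315
  mile 29 (Delta, w=120) → cum 435
  mile 37 (Gamma, w=40) → cum 475  ≥ 447.5 → median here
  mile 52 (Alpha, w=50) → cum 525
  mile 64 (Eta, w=70) → cum 595
  mile 95 (Beta, w=300) → cum 895
Optimal location: mile 37.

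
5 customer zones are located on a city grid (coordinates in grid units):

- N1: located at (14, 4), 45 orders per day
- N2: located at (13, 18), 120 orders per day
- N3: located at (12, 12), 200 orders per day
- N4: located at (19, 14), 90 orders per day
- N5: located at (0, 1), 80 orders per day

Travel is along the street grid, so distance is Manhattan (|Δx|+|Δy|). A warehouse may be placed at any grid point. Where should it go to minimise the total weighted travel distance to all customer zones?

(12, 12)

Manhattan distance separates: Σwᵢ(|x−xᵢ|+|y−yᵢ|) = Σwᵢ|x−xᵢ| + Σwᵢ|y−yᵢ|, so x and y are optimised independently as 1-D weighted medians.
Total weight W = 535; half = 267.5.
x-coordinate, sorted with cumulative weight:
  x=0 (N5, w=80) cum 80
  x=12 (N3, w=200) cum 280  ← median
  x=13 (N2, w=120) cum 400
  x=14 (N1, w=45) cum 445
  x=19 (N4, w=90) cum 535
⇒ x* = 12
y-coordinate, sorted with cumulative weight:
  y=1 (N5, w=80) cum 80
  y=4 (N1, w=45) cum 125
  y=12 (N3, w=200) cum 325  ← median
  y=14 (N4, w=90) cum 415
  y=18 (N2, w=120) cum 535
⇒ y* = 12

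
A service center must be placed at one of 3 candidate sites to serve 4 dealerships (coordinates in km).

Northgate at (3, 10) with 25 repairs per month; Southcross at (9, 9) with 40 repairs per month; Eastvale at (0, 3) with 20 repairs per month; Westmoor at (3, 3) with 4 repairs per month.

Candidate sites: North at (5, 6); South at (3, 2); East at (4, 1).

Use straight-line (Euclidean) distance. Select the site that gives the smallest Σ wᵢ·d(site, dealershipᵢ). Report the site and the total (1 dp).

North, total 442.8 km

Total weighted distance at each candidate:
  North (5, 6): total = 442.8
  South (3, 2): total = 636.0
  East (4, 1): total = 702.1
Minimum is at North with total 442.8 km.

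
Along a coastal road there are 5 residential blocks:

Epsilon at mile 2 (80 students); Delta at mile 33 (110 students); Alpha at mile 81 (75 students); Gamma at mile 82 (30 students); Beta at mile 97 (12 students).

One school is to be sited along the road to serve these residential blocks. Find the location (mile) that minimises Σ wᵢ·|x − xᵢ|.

For a sum of weighted absolute distances on a line, the optimum is the weighted median (not the mean). Total weight W = 307; half-weight = 153.5.
Sort by position and accumulate weight:
  mile 2 (Epsilon, w=80) → cum 80
  mile 33 (Delta, w=110) → cum 190  ≥ 153.5 → median here
  mile 81 (Alpha, w=75) → cum 265
  mile 82 (Gamma, w=30) → cum 295
  mile 97 (Beta, w=12) → cum 307
Optimal location: mile 33.

x = 33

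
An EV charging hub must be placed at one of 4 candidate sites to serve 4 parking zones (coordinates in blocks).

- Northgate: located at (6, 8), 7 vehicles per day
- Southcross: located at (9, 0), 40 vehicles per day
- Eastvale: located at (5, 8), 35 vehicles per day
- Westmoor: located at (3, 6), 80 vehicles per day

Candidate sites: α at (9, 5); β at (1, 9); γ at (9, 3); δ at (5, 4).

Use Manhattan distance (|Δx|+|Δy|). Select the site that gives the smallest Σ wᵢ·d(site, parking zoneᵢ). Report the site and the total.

δ, total 815 blocks

Total weighted distance at each candidate:
  α (9, 5): total = 1047
  β (1, 9): total = 1297
  γ (9, 3): total = 1211
  δ (5, 4): total = 815
Minimum is at δ with total 815 blocks.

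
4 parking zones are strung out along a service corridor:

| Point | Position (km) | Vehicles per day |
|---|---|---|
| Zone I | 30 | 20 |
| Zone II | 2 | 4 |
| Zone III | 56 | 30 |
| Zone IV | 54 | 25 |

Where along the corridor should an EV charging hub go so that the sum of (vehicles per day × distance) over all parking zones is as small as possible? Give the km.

For a sum of weighted absolute distances on a line, the optimum is the weighted median (not the mean). Total weight W = 79; half-weight = 39.5.
Sort by position and accumulate weight:
  km 2 (Zone II, w=4) → cum 4
  km 30 (Zone I, w=20) → cum 24
  km 54 (Zone IV, w=25) → cum 49  ≥ 39.5 → median here
  km 56 (Zone III, w=30) → cum 79
Optimal location: km 54.

x = 54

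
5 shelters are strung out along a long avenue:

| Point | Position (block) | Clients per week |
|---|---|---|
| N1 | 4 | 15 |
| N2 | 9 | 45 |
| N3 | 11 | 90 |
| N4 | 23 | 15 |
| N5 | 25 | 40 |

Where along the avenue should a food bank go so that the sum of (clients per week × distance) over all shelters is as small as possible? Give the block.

x = 11

For a sum of weighted absolute distances on a line, the optimum is the weighted median (not the mean). Total weight W = 205; half-weight = 102.5.
Sort by position and accumulate weight:
  block 4 (N1, w=15) → cum 15
  block 9 (N2, w=45) → cum 60
  block 11 (N3, w=90) → cum 150  ≥ 102.5 → median here
  block 23 (N4, w=15) → cum 165
  block 25 (N5, w=40) → cum 205
Optimal location: block 11.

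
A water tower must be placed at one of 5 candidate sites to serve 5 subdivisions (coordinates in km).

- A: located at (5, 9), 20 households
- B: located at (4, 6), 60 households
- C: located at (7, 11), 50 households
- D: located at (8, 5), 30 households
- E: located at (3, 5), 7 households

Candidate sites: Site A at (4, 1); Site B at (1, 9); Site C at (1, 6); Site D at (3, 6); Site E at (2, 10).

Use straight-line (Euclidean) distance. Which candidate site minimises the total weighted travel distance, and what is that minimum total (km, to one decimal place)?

Site D, total 612.2 km

Total weighted distance at each candidate:
  Site A (4, 1): total = 1181.8
  Site B (1, 9): total = 924.0
  Site C (1, 6): total = 898.3
  Site D (3, 6): total = 612.2
  Site E (2, 10): total = 856.5
Minimum is at Site D with total 612.2 km.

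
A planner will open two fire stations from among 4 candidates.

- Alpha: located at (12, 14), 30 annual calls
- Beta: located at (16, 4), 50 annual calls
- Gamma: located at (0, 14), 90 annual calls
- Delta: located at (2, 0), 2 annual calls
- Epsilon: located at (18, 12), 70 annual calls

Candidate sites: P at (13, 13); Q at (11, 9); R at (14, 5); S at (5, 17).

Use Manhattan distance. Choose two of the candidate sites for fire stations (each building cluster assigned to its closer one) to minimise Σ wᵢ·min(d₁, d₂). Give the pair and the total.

Evaluate every pair (each demand assigned to the nearer of the two):
  {P, S}: total = 1840
  {P, R}: total = 1924
  {R, S}: total = 1974
  {Q, S}: total = 2136
  {P, Q}: total = 2276
  {Q, R}: total = 2504
Best pair: {P, S} with total 1840.

{P, S}, total 1840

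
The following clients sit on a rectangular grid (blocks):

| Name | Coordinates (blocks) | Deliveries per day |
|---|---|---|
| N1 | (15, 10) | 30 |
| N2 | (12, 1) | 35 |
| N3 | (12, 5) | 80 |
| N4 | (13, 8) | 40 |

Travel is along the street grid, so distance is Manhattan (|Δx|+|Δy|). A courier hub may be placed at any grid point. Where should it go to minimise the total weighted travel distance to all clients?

Manhattan distance separates: Σwᵢ(|x−xᵢ|+|y−yᵢ|) = Σwᵢ|x−xᵢ| + Σwᵢ|y−yᵢ|, so x and y are optimised independently as 1-D weighted medians.
Total weight W = 185; half = 92.5.
x-coordinate, sorted with cumulative weight:
  x=12 (N2, w=35) cum 35
  x=12 (N3, w=80) cum 115  ← median
  x=13 (N4, w=40) cum 155
  x=15 (N1, w=30) cum 185
⇒ x* = 12
y-coordinate, sorted with cumulative weight:
  y=1 (N2, w=35) cum 35
  y=5 (N3, w=80) cum 115  ← median
  y=8 (N4, w=40) cum 155
  y=10 (N1, w=30) cum 185
⇒ y* = 5

(12, 5)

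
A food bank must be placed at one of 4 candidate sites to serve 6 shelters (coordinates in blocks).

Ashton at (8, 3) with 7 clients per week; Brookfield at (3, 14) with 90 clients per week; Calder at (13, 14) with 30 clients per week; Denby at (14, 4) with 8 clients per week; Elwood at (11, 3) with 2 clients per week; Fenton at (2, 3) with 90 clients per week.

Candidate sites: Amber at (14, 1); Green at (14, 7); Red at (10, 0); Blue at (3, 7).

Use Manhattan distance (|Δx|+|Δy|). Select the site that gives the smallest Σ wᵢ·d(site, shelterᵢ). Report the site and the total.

Blue, total 1789 blocks

Total weighted distance at each candidate:
  Amber (14, 1): total = 3930
  Green (14, 7): total = 3408
  Red (10, 0): total = 3497
  Blue (3, 7): total = 1789
Minimum is at Blue with total 1789 blocks.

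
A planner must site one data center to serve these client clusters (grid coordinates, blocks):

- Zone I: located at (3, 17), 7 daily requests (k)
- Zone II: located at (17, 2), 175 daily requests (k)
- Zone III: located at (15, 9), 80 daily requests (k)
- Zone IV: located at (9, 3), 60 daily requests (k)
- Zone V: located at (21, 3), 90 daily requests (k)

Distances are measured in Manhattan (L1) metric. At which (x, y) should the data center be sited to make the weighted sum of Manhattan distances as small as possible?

(17, 3)

Manhattan distance separates: Σwᵢ(|x−xᵢ|+|y−yᵢ|) = Σwᵢ|x−xᵢ| + Σwᵢ|y−yᵢ|, so x and y are optimised independently as 1-D weighted medians.
Total weight W = 412; half = 206.
x-coordinate, sorted with cumulative weight:
  x=3 (Zone I, w=7) cum 7
  x=9 (Zone IV, w=60) cum 67
  x=15 (Zone III, w=80) cum 147
  x=17 (Zone II, w=175) cum 322  ← median
  x=21 (Zone V, w=90) cum 412
⇒ x* = 17
y-coordinate, sorted with cumulative weight:
  y=2 (Zone II, w=175) cum 175
  y=3 (Zone IV, w=60) cum 235  ← median
  y=3 (Zone V, w=90) cum 325
  y=9 (Zone III, w=80) cum 405
  y=17 (Zone I, w=7) cum 412
⇒ y* = 3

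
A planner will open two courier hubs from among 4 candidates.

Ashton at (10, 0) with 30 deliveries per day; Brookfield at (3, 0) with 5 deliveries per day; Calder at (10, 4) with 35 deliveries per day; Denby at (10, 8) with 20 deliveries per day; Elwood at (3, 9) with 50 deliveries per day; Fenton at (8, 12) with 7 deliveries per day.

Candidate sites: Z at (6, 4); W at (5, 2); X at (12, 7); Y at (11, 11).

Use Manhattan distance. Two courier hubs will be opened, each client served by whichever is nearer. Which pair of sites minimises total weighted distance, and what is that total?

{Z, Y}, total 923

Evaluate every pair (each demand assigned to the nearer of the two):
  {Z, Y}: total = 923
  {Z, X}: total = 938
  {W, X}: total = 978
  {Z, W}: total = 1000
  {W, Y}: total = 1033
  {X, Y}: total = 1113
Best pair: {Z, Y} with total 923.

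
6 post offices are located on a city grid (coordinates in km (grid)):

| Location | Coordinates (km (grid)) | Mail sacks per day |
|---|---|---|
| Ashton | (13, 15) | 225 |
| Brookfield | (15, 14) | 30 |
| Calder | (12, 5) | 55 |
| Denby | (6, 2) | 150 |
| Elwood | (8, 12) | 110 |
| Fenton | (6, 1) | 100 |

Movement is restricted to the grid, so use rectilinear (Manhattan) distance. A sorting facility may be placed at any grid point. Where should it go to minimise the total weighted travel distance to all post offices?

Manhattan distance separates: Σwᵢ(|x−xᵢ|+|y−yᵢ|) = Σwᵢ|x−xᵢ| + Σwᵢ|y−yᵢ|, so x and y are optimised independently as 1-D weighted medians.
Total weight W = 670; half = 335.
x-coordinate, sorted with cumulative weight:
  x=6 (Denby, w=150) cum 150
  x=6 (Fenton, w=100) cum 250
  x=8 (Elwood, w=110) cum 360  ← median
  x=12 (Calder, w=55) cum 415
  x=13 (Ashton, w=225) cum 640
  x=15 (Brookfield, w=30) cum 670
⇒ x* = 8
y-coordinate, sorted with cumulative weight:
  y=1 (Fenton, w=100) cum 100
  y=2 (Denby, w=150) cum 250
  y=5 (Calder, w=55) cum 305
  y=12 (Elwood, w=110) cum 415  ← median
  y=14 (Brookfield, w=30) cum 445
  y=15 (Ashton, w=225) cum 670
⇒ y* = 12

(8, 12)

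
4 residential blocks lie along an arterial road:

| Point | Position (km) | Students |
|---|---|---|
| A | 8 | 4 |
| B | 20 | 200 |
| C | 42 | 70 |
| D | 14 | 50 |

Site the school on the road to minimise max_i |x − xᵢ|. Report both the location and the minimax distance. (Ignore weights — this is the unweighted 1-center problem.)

The 1-center on a line is the midpoint of the two extreme points: leftmost at 8, rightmost at 42.
Optimal location = (8 + 42)/2 = 25; maximum distance = (42 − 8)/2 = 17.

location 25, max distance 17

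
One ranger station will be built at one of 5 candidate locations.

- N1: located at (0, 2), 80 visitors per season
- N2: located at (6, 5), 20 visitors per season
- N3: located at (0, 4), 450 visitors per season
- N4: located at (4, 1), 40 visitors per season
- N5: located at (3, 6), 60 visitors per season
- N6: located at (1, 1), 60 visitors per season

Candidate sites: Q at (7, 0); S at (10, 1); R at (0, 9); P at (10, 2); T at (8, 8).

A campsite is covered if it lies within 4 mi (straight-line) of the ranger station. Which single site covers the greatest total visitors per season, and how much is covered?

Q, covering 40

Coverage radius r = 4 mi; a point is covered iff (Δx)²+(Δy)² ≤ 4² = 16.
  Q (7, 0): covers {N4} → 40
  S (10, 1): covers {none} → 0
  R (0, 9): covers {none} → 0
  P (10, 2): covers {none} → 0
  T (8, 8): covers {N2} → 20
Maximum coverage at Q: 40 visitors per season.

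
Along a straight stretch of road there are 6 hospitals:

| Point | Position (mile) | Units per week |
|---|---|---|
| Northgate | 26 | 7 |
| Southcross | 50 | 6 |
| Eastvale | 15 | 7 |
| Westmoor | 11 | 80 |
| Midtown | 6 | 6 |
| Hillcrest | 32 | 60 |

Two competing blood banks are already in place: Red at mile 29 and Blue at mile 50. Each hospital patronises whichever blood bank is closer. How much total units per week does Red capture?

The indifferent point is the midpoint (29+50)/2 = 39.5; hospitals left of it (closer to Red at 29) go to Red, those right go to Blue.
  Midtown at 6 (w=6) → Red
  Westmoor at 11 (w=80) → Red
  Eastvale at 15 (w=7) → Red
  Northgate at 26 (w=7) → Red
  Hillcrest at 32 (w=60) → Red
  Southcross at 50 (w=6) → Blue
Red captures 160; Blue captures 6.

160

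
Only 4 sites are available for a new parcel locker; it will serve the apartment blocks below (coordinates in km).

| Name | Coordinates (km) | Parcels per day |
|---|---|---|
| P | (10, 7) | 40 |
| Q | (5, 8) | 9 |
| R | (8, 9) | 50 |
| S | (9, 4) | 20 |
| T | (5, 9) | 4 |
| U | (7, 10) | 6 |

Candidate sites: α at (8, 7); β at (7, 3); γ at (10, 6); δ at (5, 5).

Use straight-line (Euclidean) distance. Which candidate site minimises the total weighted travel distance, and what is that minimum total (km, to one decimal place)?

α, total 305.1 km

Total weighted distance at each candidate:
  α (8, 7): total = 305.1
  β (7, 3): total = 664.6
  γ (10, 6): total = 366.8
  δ (5, 5): total = 623.2
Minimum is at α with total 305.1 km.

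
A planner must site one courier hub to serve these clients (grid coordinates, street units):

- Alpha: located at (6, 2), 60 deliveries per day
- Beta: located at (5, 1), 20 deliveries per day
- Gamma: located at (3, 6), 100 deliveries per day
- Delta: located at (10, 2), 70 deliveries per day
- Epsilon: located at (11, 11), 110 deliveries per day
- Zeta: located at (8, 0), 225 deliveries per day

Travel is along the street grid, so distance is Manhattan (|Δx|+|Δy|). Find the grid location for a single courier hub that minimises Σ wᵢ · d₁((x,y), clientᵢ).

(8, 2)

Manhattan distance separates: Σwᵢ(|x−xᵢ|+|y−yᵢ|) = Σwᵢ|x−xᵢ| + Σwᵢ|y−yᵢ|, so x and y are optimised independently as 1-D weighted medians.
Total weight W = 585; half = 292.5.
x-coordinate, sorted with cumulative weight:
  x=3 (Gamma, w=100) cum 100
  x=5 (Beta, w=20) cum 120
  x=6 (Alpha, w=60) cum 180
  x=8 (Zeta, w=225) cum 405  ← median
  x=10 (Delta, w=70) cum 475
  x=11 (Epsilon, w=110) cum 585
⇒ x* = 8
y-coordinate, sorted with cumulative weight:
  y=0 (Zeta, w=225) cum 225
  y=1 (Beta, w=20) cum 245
  y=2 (Alpha, w=60) cum 305  ← median
  y=2 (Delta, w=70) cum 375
  y=6 (Gamma, w=100) cum 475
  y=11 (Epsilon, w=110) cum 585
⇒ y* = 2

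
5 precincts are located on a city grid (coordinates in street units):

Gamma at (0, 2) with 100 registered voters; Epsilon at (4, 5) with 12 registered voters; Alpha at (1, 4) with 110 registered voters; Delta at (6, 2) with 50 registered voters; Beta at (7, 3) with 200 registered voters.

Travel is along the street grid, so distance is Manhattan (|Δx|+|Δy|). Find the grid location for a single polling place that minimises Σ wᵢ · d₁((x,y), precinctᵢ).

(6, 3)

Manhattan distance separates: Σwᵢ(|x−xᵢ|+|y−yᵢ|) = Σwᵢ|x−xᵢ| + Σwᵢ|y−yᵢ|, so x and y are optimised independently as 1-D weighted medians.
Total weight W = 472; half = 236.
x-coordinate, sorted with cumulative weight:
  x=0 (Gamma, w=100) cum 100
  x=1 (Alpha, w=110) cum 210
  x=4 (Epsilon, w=12) cum 222
  x=6 (Delta, w=50) cum 272  ← median
  x=7 (Beta, w=200) cum 472
⇒ x* = 6
y-coordinate, sorted with cumulative weight:
  y=2 (Gamma, w=100) cum 100
  y=2 (Delta, w=50) cum 150
  y=3 (Beta, w=200) cum 350  ← median
  y=4 (Alpha, w=110) cum 460
  y=5 (Epsilon, w=12) cum 472
⇒ y* = 3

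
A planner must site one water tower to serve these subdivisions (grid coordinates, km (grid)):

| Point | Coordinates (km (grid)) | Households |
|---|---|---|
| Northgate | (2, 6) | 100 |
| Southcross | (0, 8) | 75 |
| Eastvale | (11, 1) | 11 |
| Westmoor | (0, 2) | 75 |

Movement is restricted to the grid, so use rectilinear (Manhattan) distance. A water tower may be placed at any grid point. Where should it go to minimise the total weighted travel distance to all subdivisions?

Manhattan distance separates: Σwᵢ(|x−xᵢ|+|y−yᵢ|) = Σwᵢ|x−xᵢ| + Σwᵢ|y−yᵢ|, so x and y are optimised independently as 1-D weighted medians.
Total weight W = 261; half = 130.5.
x-coordinate, sorted with cumulative weight:
  x=0 (Southcross, w=75) cum 75
  x=0 (Westmoor, w=75) cum 150  ← median
  x=2 (Northgate, w=100) cum 250
  x=11 (Eastvale, w=11) cum 261
⇒ x* = 0
y-coordinate, sorted with cumulative weight:
  y=1 (Eastvale, w=11) cum 11
  y=2 (Westmoor, w=75) cum 86
  y=6 (Northgate, w=100) cum 186  ← median
  y=8 (Southcross, w=75) cum 261
⇒ y* = 6

(0, 6)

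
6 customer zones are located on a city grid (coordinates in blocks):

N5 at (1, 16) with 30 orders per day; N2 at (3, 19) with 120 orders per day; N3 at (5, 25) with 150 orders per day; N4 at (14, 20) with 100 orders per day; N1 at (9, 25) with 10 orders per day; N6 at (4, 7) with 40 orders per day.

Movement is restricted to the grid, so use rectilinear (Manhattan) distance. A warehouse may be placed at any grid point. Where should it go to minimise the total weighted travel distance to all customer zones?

(5, 20)

Manhattan distance separates: Σwᵢ(|x−xᵢ|+|y−yᵢ|) = Σwᵢ|x−xᵢ| + Σwᵢ|y−yᵢ|, so x and y are optimised independently as 1-D weighted medians.
Total weight W = 450; half = 225.
x-coordinate, sorted with cumulative weight:
  x=1 (N5, w=30) cum 30
  x=3 (N2, w=120) cum 150
  x=4 (N6, w=40) cum 190
  x=5 (N3, w=150) cum 340  ← median
  x=9 (N1, w=10) cum 350
  x=14 (N4, w=100) cum 450
⇒ x* = 5
y-coordinate, sorted with cumulative weight:
  y=7 (N6, w=40) cum 40
  y=16 (N5, w=30) cum 70
  y=19 (N2, w=120) cum 190
  y=20 (N4, w=100) cum 290  ← median
  y=25 (N3, w=150) cum 440
  y=25 (N1, w=10) cum 450
⇒ y* = 20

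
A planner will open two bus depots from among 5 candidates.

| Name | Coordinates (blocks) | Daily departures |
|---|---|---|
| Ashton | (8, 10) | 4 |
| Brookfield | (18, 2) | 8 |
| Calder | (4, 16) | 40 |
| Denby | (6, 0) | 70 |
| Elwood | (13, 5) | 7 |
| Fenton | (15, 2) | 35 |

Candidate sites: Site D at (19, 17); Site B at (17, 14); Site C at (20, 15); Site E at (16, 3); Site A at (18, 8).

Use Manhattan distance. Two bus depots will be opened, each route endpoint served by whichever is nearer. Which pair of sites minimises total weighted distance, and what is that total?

{Site B, Site E}, total 1691

Evaluate every pair (each demand assigned to the nearer of the two):
  {Site B, Site E}: total = 1691
  {Site D, Site E}: total = 1739
  {Site C, Site E}: total = 1779
  {Site E, Site A}: total = 1967
  {Site B, Site A}: total = 2467
  {Site D, Site A}: total = 2507
  {Site C, Site A}: total = 2547
  {Site D, Site B}: total = 3087
  {Site B, Site C}: total = 3087
  {Site D, Site C}: total = 3607
Best pair: {Site B, Site E} with total 1691.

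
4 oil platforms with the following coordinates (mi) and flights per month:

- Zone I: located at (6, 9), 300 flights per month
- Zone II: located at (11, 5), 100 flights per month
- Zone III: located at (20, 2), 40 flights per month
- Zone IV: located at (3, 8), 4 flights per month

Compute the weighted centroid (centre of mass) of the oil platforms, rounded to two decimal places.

The minimiser of Σwᵢ‖p−pᵢ‖² is the weighted centroid p* = (Σwᵢpᵢ)/(Σwᵢ).
Σwᵢ = 444.
Σwᵢxᵢ = 300·6 + 100·11 + 40·20 + 4·3 = 3712.
Σwᵢyᵢ = 300·9 + 100·5 + 40·2 + 4·8 = 3312.
x* = 3712/444 = 8.36, y* = 3312/444 = 7.46.

(8.36, 7.46)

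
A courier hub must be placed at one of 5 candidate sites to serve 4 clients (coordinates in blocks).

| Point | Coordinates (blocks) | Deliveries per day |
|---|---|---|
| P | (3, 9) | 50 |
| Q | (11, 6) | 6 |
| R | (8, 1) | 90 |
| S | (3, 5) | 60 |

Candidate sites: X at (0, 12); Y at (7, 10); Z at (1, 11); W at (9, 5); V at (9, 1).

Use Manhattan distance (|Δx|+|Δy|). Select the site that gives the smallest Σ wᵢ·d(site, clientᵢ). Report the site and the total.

Total weighted distance at each candidate:
  X (0, 12): total = 2712
  Y (7, 10): total = 1738
  Z (1, 11): total = 2300
  W (9, 5): total = 1328
  V (9, 1): total = 1432
Minimum is at W with total 1328 blocks.

W, total 1328 blocks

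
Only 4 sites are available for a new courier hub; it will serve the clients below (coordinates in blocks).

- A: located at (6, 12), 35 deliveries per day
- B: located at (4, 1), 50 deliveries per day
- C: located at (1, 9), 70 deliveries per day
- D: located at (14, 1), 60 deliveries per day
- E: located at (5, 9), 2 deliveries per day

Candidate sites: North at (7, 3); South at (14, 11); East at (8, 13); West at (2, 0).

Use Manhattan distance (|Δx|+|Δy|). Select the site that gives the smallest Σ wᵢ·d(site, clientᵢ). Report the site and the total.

Total weighted distance at each candidate:
  North (7, 3): total = 1996
  South (14, 11): total = 2987
  East (8, 13): total = 2769
  West (2, 0): total = 2214
Minimum is at North with total 1996 blocks.

North, total 1996 blocks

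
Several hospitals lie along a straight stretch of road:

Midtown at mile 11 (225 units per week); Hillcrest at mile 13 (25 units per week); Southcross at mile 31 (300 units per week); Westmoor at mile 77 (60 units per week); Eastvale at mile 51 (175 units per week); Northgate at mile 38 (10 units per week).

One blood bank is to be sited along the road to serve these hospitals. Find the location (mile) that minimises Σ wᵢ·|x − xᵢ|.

x = 31

For a sum of weighted absolute distances on a line, the optimum is the weighted median (not the mean). Total weight W = 795; half-weight = 397.5.
Sort by position and accumulate weight:
  mile 11 (Midtown, w=225) → cum 225
  mile 13 (Hillcrest, w=25) → cum 250
  mile 31 (Southcross, w=300) → cum 550  ≥ 397.5 → median here
  mile 38 (Northgate, w=10) → cum 560
  mile 51 (Eastvale, w=175) → cum 735
  mile 77 (Westmoor, w=60) → cum 795
Optimal location: mile 31.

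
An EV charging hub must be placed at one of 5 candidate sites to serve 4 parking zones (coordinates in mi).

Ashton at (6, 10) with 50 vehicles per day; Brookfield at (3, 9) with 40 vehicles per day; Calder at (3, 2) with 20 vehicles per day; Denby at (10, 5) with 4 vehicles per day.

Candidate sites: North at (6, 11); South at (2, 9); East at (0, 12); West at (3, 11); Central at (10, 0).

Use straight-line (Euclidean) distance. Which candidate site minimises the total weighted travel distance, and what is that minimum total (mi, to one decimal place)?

North, total 412.8 mi

Total weighted distance at each candidate:
  North (6, 11): total = 412.8
  South (2, 9): total = 423.4
  East (0, 12): total = 743.6
  West (3, 11): total = 455.0
  Central (10, 0): total = 1160.2
Minimum is at North with total 412.8 mi.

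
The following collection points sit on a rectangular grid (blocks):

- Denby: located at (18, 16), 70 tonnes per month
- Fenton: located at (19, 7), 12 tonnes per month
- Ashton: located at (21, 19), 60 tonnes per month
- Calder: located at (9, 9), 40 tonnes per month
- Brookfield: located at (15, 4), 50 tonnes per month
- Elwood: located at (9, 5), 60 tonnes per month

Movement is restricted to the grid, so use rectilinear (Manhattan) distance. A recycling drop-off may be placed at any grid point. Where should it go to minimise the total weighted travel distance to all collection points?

Manhattan distance separates: Σwᵢ(|x−xᵢ|+|y−yᵢ|) = Σwᵢ|x−xᵢ| + Σwᵢ|y−yᵢ|, so x and y are optimised independently as 1-D weighted medians.
Total weight W = 292; half = 146.
x-coordinate, sorted with cumulative weight:
  x=9 (Calder, w=40) cum 40
  x=9 (Elwood, w=60) cum 100
  x=15 (Brookfield, w=50) cum 150  ← median
  x=18 (Denby, w=70) cum 220
  x=19 (Fenton, w=12) cum 232
  x=21 (Ashton, w=60) cum 292
⇒ x* = 15
y-coordinate, sorted with cumulative weight:
  y=4 (Brookfield, w=50) cum 50
  y=5 (Elwood, w=60) cum 110
  y=7 (Fenton, w=12) cum 122
  y=9 (Calder, w=40) cum 162  ← median
  y=16 (Denby, w=70) cum 232
  y=19 (Ashton, w=60) cum 292
⇒ y* = 9

(15, 9)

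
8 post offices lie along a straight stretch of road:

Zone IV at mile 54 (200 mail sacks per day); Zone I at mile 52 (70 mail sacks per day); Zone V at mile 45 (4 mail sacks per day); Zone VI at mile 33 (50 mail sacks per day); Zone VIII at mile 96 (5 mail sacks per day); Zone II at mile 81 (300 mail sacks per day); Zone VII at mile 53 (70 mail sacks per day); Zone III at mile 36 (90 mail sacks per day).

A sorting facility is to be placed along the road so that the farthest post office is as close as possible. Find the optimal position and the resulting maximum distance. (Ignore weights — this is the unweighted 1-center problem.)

location 64.5, max distance 31.5

The 1-center on a line is the midpoint of the two extreme points: leftmost at 33, rightmost at 96.
Optimal location = (33 + 96)/2 = 64.5; maximum distance = (96 − 33)/2 = 31.5.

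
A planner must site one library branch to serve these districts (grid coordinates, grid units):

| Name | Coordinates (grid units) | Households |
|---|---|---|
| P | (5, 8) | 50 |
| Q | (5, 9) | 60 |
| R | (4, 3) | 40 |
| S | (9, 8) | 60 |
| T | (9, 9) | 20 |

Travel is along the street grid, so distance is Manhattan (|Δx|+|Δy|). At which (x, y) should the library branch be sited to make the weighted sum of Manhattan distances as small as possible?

Manhattan distance separates: Σwᵢ(|x−xᵢ|+|y−yᵢ|) = Σwᵢ|x−xᵢ| + Σwᵢ|y−yᵢ|, so x and y are optimised independently as 1-D weighted medians.
Total weight W = 230; half = 115.
x-coordinate, sorted with cumulative weight:
  x=4 (R, w=40) cum 40
  x=5 (P, w=50) cum 90
  x=5 (Q, w=60) cum 150  ← median
  x=9 (S, w=60) cum 210
  x=9 (T, w=20) cum 230
⇒ x* = 5
y-coordinate, sorted with cumulative weight:
  y=3 (R, w=40) cum 40
  y=8 (P, w=50) cum 90
  y=8 (S, w=60) cum 150  ← median
  y=9 (Q, w=60) cum 210
  y=9 (T, w=20) cum 230
⇒ y* = 8

(5, 8)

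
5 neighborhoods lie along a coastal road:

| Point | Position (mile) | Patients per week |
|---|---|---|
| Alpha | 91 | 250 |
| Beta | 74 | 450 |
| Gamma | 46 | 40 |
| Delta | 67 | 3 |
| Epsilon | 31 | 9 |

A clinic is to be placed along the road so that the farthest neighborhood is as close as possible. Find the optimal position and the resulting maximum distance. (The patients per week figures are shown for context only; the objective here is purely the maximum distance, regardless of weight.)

location 61, max distance 30

The 1-center on a line is the midpoint of the two extreme points: leftmost at 31, rightmost at 91.
Optimal location = (31 + 91)/2 = 61; maximum distance = (91 − 31)/2 = 30.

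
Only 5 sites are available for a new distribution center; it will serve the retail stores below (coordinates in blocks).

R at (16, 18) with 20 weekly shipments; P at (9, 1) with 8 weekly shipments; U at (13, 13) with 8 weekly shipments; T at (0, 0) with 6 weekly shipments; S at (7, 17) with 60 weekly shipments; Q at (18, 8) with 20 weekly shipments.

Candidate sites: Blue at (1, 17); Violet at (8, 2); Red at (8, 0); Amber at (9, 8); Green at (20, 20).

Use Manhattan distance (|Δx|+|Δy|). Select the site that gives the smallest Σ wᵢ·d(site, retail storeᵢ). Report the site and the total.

Amber, total 1410 blocks

Total weighted distance at each candidate:
  Blue (1, 17): total = 1628
  Violet (8, 2): total = 1964
  Red (8, 0): total = 2168
  Amber (9, 8): total = 1410
  Green (20, 20): total = 1952
Minimum is at Amber with total 1410 blocks.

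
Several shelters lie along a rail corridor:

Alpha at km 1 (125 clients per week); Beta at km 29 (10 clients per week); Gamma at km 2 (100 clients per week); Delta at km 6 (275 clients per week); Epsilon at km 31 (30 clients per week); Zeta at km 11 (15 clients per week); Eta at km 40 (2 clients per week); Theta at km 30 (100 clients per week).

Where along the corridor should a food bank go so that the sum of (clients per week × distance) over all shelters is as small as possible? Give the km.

x = 6

For a sum of weighted absolute distances on a line, the optimum is the weighted median (not the mean). Total weight W = 657; half-weight = 328.5.
Sort by position and accumulate weight:
  km 1 (Alpha, w=125) → cum 125
  km 2 (Gamma, w=100) → cum 225
  km 6 (Delta, w=275) → cum 500  ≥ 328.5 → median here
  km 11 (Zeta, w=15) → cum 515
  km 29 (Beta, w=10) → cum 525
  km 30 (Theta, w=100) → cum 625
  km 31 (Epsilon, w=30) → cum 655
  km 40 (Eta, w=2) → cum 657
Optimal location: km 6.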